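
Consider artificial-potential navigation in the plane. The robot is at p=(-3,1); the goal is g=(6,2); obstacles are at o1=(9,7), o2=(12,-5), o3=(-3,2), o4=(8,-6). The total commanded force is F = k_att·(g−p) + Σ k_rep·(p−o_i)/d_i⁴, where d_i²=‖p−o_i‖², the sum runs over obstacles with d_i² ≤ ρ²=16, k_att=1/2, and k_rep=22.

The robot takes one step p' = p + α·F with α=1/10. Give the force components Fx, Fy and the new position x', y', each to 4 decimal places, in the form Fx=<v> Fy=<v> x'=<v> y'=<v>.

Fx=4.5000 Fy=-21.5000 x'=-2.5500 y'=-1.1500

F_att = 1/2·(g−p) = 1/2·(9,1) = (4.5000,0.5000)
o1: d²=180 > ρ²=16 → inactive
o2: d²=261 > ρ²=16 → inactive
o3: d²=1 ≤ ρ²=16; F_rep = 22·(0,-1)/1² = (0.0000,-22.0000)
o4: d²=170 > ρ²=16 → inactive
F = F_att + ΣF_rep = (4.5000,-21.5000)
p' = p + 1/10·F = (-2.5500,-1.1500)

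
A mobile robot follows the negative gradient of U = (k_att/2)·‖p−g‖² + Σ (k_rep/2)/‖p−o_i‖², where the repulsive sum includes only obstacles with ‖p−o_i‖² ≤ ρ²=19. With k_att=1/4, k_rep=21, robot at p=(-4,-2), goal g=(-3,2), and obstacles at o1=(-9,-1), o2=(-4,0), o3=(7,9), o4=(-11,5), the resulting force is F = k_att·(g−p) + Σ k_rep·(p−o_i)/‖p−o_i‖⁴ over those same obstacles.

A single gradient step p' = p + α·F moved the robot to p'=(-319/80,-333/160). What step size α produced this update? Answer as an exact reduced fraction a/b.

F_att = 1/4·(g−p) = 1/4·(1,4) = (0.2500,1.0000)
o1: d²=26 > ρ²=19 → inactive
o2: d²=4 ≤ ρ²=19; F_rep = 21·(0,-2)/4² = (0.0000,-2.6250)
o3: d²=242 > ρ²=19 → inactive
o4: d²=98 > ρ²=19 → inactive
F = F_att + ΣF_rep = (0.2500,-1.6250)
Δp = p'−p = (0.0125,-0.0813); α = Δx/Fx = (1/80) / (1/4) = 1/20
check: Δy/Fy = (-13/160) / (-13/8) = 1/20 ✓

α = 1/20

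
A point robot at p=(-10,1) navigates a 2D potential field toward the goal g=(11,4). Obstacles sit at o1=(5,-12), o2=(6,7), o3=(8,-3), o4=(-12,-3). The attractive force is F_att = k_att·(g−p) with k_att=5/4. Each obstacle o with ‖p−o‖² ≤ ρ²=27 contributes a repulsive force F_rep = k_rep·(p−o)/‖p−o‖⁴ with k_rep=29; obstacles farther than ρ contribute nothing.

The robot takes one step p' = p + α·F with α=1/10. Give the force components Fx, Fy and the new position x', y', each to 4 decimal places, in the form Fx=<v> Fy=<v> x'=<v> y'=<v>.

Fx=26.3950 Fy=4.0400 x'=-7.3605 y'=1.4040

F_att = 5/4·(g−p) = 5/4·(21,3) = (26.2500,3.7500)
o1: d²=394 > ρ²=27 → inactive
o2: d²=292 > ρ²=27 → inactive
o3: d²=340 > ρ²=27 → inactive
o4: d²=20 ≤ ρ²=27; F_rep = 29·(2,4)/20² = (0.1450,0.2900)
F = F_att + ΣF_rep = (26.3950,4.0400)
p' = p + 1/10·F = (-7.3605,1.4040)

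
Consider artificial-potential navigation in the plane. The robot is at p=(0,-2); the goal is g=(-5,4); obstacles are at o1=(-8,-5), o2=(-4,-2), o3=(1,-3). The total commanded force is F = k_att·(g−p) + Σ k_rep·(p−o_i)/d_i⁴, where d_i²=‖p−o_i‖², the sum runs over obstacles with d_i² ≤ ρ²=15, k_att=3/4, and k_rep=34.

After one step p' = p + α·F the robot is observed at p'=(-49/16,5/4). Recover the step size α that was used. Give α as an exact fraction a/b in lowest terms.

α = 1/4

F_att = 3/4·(g−p) = 3/4·(-5,6) = (-3.7500,4.5000)
o1: d²=73 > ρ²=15 → inactive
o2: d²=16 > ρ²=15 → inactive
o3: d²=2 ≤ ρ²=15; F_rep = 34·(-1,1)/2² = (-8.5000,8.5000)
F = F_att + ΣF_rep = (-12.2500,13.0000)
Δp = p'−p = (-3.0625,3.2500); α = Δx/Fx = (-49/16) / (-49/4) = 1/4
check: Δy/Fy = (13/4) / (13) = 1/4 ✓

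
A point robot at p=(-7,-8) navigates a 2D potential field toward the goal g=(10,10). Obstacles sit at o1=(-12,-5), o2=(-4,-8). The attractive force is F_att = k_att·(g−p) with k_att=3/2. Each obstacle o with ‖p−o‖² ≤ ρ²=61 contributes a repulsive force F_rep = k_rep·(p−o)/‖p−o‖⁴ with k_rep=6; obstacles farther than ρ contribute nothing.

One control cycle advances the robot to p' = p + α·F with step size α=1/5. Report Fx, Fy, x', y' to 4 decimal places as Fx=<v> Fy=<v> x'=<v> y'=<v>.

Fx=25.3037 Fy=26.9844 x'=-1.9393 y'=-2.6031

F_att = 3/2·(g−p) = 3/2·(17,18) = (25.5000,27.0000)
o1: d²=34 ≤ ρ²=61; F_rep = 6·(5,-3)/34² = (0.0260,-0.0156)
o2: d²=9 ≤ ρ²=61; F_rep = 6·(-3,0)/9² = (-0.2222,0.0000)
F = F_att + ΣF_rep = (25.3037,26.9844)
p' = p + 1/5·F = (-1.9393,-2.6031)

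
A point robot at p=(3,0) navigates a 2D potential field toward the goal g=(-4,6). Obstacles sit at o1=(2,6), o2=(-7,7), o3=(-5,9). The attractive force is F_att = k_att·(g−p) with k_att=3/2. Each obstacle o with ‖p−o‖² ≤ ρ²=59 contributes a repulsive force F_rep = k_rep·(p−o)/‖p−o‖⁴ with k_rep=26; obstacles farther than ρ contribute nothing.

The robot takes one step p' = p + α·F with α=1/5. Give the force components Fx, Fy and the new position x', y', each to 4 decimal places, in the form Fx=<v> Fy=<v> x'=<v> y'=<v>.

Fx=-10.4810 Fy=8.8860 x'=0.9038 y'=1.7772

F_att = 3/2·(g−p) = 3/2·(-7,6) = (-10.5000,9.0000)
o1: d²=37 ≤ ρ²=59; F_rep = 26·(1,-6)/37² = (0.0190,-0.1140)
o2: d²=149 > ρ²=59 → inactive
o3: d²=145 > ρ²=59 → inactive
F = F_att + ΣF_rep = (-10.4810,8.8860)
p' = p + 1/5·F = (0.9038,1.7772)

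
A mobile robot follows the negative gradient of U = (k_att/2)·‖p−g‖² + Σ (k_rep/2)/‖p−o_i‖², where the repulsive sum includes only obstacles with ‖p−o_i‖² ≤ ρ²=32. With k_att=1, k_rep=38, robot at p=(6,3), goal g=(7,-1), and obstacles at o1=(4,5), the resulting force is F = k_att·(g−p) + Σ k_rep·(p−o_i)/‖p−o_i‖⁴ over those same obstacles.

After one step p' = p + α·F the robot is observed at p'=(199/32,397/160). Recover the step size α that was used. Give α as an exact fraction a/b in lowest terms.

F_att = 1·(g−p) = 1·(1,-4) = (1.0000,-4.0000)
o1: d²=8 ≤ ρ²=32; F_rep = 38·(2,-2)/8² = (1.1875,-1.1875)
F = F_att + ΣF_rep = (2.1875,-5.1875)
Δp = p'−p = (0.2188,-0.5188); α = Δx/Fx = (7/32) / (35/16) = 1/10
check: Δy/Fy = (-83/160) / (-83/16) = 1/10 ✓

α = 1/10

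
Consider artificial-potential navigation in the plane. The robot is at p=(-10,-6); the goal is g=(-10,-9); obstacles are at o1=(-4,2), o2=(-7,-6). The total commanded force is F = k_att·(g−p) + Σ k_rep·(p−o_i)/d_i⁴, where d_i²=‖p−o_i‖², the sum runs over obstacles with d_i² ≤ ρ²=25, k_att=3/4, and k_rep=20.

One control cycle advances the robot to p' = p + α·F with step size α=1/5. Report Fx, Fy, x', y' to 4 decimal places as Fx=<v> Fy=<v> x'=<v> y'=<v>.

F_att = 3/4·(g−p) = 3/4·(0,-3) = (0.0000,-2.2500)
o1: d²=100 > ρ²=25 → inactive
o2: d²=9 ≤ ρ²=25; F_rep = 20·(-3,0)/9² = (-0.7407,0.0000)
F = F_att + ΣF_rep = (-0.7407,-2.2500)
p' = p + 1/5·F = (-10.1481,-6.4500)

Fx=-0.7407 Fy=-2.2500 x'=-10.1481 y'=-6.4500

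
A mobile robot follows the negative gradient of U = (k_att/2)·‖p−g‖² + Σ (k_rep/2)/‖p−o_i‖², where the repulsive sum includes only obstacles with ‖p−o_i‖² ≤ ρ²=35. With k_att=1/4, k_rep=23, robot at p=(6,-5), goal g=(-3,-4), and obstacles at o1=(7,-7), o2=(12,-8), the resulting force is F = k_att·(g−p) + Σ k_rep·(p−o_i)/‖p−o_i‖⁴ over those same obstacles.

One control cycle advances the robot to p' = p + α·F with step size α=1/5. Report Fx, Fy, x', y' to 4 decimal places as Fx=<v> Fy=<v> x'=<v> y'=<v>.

Fx=-3.1700 Fy=2.0900 x'=5.3660 y'=-4.5820

F_att = 1/4·(g−p) = 1/4·(-9,1) = (-2.2500,0.2500)
o1: d²=5 ≤ ρ²=35; F_rep = 23·(-1,2)/5² = (-0.9200,1.8400)
o2: d²=45 > ρ²=35 → inactive
F = F_att + ΣF_rep = (-3.1700,2.0900)
p' = p + 1/5·F = (5.3660,-4.5820)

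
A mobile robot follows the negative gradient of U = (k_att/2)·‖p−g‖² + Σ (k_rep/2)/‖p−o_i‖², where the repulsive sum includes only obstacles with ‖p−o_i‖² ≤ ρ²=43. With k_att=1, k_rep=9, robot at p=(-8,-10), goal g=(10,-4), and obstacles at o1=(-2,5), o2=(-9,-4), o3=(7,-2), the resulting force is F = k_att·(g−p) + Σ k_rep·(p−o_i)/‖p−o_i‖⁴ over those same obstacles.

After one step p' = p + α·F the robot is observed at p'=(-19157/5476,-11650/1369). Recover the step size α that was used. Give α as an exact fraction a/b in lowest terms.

F_att = 1·(g−p) = 1·(18,6) = (18.0000,6.0000)
o1: d²=261 > ρ²=43 → inactive
o2: d²=37 ≤ ρ²=43; F_rep = 9·(1,-6)/37² = (0.0066,-0.0394)
o3: d²=289 > ρ²=43 → inactive
F = F_att + ΣF_rep = (18.0066,5.9606)
Δp = p'−p = (4.5016,1.4901); α = Δx/Fx = (24651/5476) / (24651/1369) = 1/4
check: Δy/Fy = (2040/1369) / (8160/1369) = 1/4 ✓

α = 1/4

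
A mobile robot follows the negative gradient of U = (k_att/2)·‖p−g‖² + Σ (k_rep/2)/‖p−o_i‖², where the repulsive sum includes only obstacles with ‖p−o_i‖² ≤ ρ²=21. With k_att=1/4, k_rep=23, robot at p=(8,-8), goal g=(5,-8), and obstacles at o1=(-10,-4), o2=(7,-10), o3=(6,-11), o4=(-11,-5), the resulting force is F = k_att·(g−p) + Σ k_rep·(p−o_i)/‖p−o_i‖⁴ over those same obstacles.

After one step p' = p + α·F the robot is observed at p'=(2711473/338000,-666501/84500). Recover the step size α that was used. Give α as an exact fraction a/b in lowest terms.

F_att = 1/4·(g−p) = 1/4·(-3,0) = (-0.7500,0.0000)
o1: d²=340 > ρ²=21 → inactive
o2: d²=5 ≤ ρ²=21; F_rep = 23·(1,2)/5² = (0.9200,1.8400)
o3: d²=13 ≤ ρ²=21; F_rep = 23·(2,3)/13² = (0.2722,0.4083)
o4: d²=370 > ρ²=21 → inactive
F = F_att + ΣF_rep = (0.4422,2.2483)
Δp = p'−p = (0.0221,0.1124); α = Δx/Fx = (7473/338000) / (7473/16900) = 1/20
check: Δy/Fy = (9499/84500) / (9499/4225) = 1/20 ✓

α = 1/20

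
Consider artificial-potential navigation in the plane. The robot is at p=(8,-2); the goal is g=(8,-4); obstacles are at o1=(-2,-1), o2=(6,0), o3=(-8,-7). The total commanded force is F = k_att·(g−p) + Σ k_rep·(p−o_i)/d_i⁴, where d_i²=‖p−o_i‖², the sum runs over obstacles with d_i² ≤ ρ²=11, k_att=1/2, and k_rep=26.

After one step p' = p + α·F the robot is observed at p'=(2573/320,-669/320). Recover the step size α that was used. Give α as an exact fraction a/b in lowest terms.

F_att = 1/2·(g−p) = 1/2·(0,-2) = (0.0000,-1.0000)
o1: d²=101 > ρ²=11 → inactive
o2: d²=8 ≤ ρ²=11; F_rep = 26·(2,-2)/8² = (0.8125,-0.8125)
o3: d²=281 > ρ²=11 → inactive
F = F_att + ΣF_rep = (0.8125,-1.8125)
Δp = p'−p = (0.0406,-0.0906); α = Δx/Fx = (13/320) / (13/16) = 1/20
check: Δy/Fy = (-29/320) / (-29/16) = 1/20 ✓

α = 1/20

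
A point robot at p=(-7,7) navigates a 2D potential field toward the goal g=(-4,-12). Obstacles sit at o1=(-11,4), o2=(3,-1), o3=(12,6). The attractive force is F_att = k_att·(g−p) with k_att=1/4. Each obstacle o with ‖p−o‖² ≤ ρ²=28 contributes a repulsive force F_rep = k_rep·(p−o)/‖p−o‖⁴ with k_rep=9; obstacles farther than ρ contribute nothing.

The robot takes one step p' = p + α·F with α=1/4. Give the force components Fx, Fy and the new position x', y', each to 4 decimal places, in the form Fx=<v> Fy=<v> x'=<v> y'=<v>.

Fx=0.8076 Fy=-4.7068 x'=-6.7981 y'=5.8233

F_att = 1/4·(g−p) = 1/4·(3,-19) = (0.7500,-4.7500)
o1: d²=25 ≤ ρ²=28; F_rep = 9·(4,3)/25² = (0.0576,0.0432)
o2: d²=164 > ρ²=28 → inactive
o3: d²=362 > ρ²=28 → inactive
F = F_att + ΣF_rep = (0.8076,-4.7068)
p' = p + 1/4·F = (-6.7981,5.8233)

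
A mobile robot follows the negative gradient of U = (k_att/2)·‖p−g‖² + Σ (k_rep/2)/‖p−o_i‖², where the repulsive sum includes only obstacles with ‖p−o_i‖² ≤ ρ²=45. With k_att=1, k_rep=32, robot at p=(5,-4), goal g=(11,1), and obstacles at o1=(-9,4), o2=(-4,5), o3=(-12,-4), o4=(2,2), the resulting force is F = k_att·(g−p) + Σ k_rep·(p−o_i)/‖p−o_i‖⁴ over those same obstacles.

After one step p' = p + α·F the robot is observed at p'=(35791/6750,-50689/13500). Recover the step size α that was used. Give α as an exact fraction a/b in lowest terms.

F_att = 1·(g−p) = 1·(6,5) = (6.0000,5.0000)
o1: d²=260 > ρ²=45 → inactive
o2: d²=162 > ρ²=45 → inactive
o3: d²=289 > ρ²=45 → inactive
o4: d²=45 ≤ ρ²=45; F_rep = 32·(3,-6)/45² = (0.0474,-0.0948)
F = F_att + ΣF_rep = (6.0474,4.9052)
Δp = p'−p = (0.3024,0.2453); α = Δx/Fx = (2041/6750) / (4082/675) = 1/20
check: Δy/Fy = (3311/13500) / (3311/675) = 1/20 ✓

α = 1/20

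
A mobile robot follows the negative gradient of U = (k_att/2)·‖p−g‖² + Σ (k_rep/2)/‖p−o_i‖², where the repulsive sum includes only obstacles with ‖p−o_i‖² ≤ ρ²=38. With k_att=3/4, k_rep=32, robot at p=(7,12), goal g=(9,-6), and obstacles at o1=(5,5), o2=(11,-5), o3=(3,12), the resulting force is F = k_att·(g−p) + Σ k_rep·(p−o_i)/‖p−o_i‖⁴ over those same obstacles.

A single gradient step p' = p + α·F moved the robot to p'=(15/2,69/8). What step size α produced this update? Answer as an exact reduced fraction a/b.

α = 1/4

F_att = 3/4·(g−p) = 3/4·(2,-18) = (1.5000,-13.5000)
o1: d²=53 > ρ²=38 → inactive
o2: d²=305 > ρ²=38 → inactive
o3: d²=16 ≤ ρ²=38; F_rep = 32·(4,0)/16² = (0.5000,0.0000)
F = F_att + ΣF_rep = (2.0000,-13.5000)
Δp = p'−p = (0.5000,-3.3750); α = Δx/Fx = (1/2) / (2) = 1/4
check: Δy/Fy = (-27/8) / (-27/2) = 1/4 ✓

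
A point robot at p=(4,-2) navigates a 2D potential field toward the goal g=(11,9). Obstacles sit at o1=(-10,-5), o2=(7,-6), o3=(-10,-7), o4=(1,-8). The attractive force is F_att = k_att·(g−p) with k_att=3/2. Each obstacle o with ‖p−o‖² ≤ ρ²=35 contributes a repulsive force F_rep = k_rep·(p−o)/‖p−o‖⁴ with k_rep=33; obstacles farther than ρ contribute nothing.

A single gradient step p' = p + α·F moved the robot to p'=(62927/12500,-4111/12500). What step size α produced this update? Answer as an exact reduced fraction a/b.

F_att = 3/2·(g−p) = 3/2·(7,11) = (10.5000,16.5000)
o1: d²=205 > ρ²=35 → inactive
o2: d²=25 ≤ ρ²=35; F_rep = 33·(-3,4)/25² = (-0.1584,0.2112)
o3: d²=221 > ρ²=35 → inactive
o4: d²=45 > ρ²=35 → inactive
F = F_att + ΣF_rep = (10.3416,16.7112)
Δp = p'−p = (1.0342,1.6711); α = Δx/Fx = (12927/12500) / (12927/1250) = 1/10
check: Δy/Fy = (20889/12500) / (20889/1250) = 1/10 ✓

α = 1/10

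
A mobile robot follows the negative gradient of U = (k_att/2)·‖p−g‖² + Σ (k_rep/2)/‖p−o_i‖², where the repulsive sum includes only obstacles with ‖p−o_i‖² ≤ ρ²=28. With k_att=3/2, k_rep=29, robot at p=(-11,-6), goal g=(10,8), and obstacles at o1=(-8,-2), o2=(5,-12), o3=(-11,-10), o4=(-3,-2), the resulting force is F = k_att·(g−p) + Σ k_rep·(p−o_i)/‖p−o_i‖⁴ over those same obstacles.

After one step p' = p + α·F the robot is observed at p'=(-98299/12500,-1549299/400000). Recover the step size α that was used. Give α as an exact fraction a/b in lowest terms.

F_att = 3/2·(g−p) = 3/2·(21,14) = (31.5000,21.0000)
o1: d²=25 ≤ ρ²=28; F_rep = 29·(-3,-4)/25² = (-0.1392,-0.1856)
o2: d²=292 > ρ²=28 → inactive
o3: d²=16 ≤ ρ²=28; F_rep = 29·(0,4)/16² = (0.0000,0.4531)
o4: d²=80 > ρ²=28 → inactive
F = F_att + ΣF_rep = (31.3608,21.2675)
Δp = p'−p = (3.1361,2.1268); α = Δx/Fx = (39201/12500) / (39201/1250) = 1/10
check: Δy/Fy = (850701/400000) / (850701/40000) = 1/10 ✓

α = 1/10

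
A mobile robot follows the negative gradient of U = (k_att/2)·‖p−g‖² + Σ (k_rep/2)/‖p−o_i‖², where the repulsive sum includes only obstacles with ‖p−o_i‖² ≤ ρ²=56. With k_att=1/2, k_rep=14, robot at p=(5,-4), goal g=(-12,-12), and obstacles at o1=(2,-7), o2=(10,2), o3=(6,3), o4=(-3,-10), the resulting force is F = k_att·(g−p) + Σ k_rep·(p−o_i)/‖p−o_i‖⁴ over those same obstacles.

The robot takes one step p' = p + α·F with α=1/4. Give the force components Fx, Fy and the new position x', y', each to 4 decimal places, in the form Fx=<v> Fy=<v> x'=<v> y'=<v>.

Fx=-8.3760 Fy=-3.9096 x'=2.9060 y'=-4.9774

F_att = 1/2·(g−p) = 1/2·(-17,-8) = (-8.5000,-4.0000)
o1: d²=18 ≤ ρ²=56; F_rep = 14·(3,3)/18² = (0.1296,0.1296)
o2: d²=61 > ρ²=56 → inactive
o3: d²=50 ≤ ρ²=56; F_rep = 14·(-1,-7)/50² = (-0.0056,-0.0392)
o4: d²=100 > ρ²=56 → inactive
F = F_att + ΣF_rep = (-8.3760,-3.9096)
p' = p + 1/4·F = (2.9060,-4.9774)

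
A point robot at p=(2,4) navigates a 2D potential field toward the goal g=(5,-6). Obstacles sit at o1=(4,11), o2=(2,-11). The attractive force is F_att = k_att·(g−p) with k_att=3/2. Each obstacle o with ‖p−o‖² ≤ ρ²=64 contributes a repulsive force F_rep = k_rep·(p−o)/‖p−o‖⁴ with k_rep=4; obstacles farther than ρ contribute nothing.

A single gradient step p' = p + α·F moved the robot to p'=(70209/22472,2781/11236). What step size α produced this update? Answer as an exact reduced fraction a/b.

F_att = 3/2·(g−p) = 3/2·(3,-10) = (4.5000,-15.0000)
o1: d²=53 ≤ ρ²=64; F_rep = 4·(-2,-7)/53² = (-0.0028,-0.0100)
o2: d²=225 > ρ²=64 → inactive
F = F_att + ΣF_rep = (4.4972,-15.0100)
Δp = p'−p = (1.1243,-3.7525); α = Δx/Fx = (25265/22472) / (25265/5618) = 1/4
check: Δy/Fy = (-42163/11236) / (-42163/2809) = 1/4 ✓

α = 1/4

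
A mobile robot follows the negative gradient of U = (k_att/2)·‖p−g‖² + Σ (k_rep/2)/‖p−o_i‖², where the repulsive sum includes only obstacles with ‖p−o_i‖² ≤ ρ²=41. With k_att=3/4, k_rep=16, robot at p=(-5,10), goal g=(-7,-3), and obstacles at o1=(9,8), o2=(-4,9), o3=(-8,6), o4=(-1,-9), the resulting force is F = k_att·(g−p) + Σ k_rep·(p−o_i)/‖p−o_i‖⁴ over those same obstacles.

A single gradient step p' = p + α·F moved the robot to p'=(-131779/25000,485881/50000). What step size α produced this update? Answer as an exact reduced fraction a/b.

α = 1/20

F_att = 3/4·(g−p) = 3/4·(-2,-13) = (-1.5000,-9.7500)
o1: d²=200 > ρ²=41 → inactive
o2: d²=2 ≤ ρ²=41; F_rep = 16·(-1,1)/2² = (-4.0000,4.0000)
o3: d²=25 ≤ ρ²=41; F_rep = 16·(3,4)/25² = (0.0768,0.1024)
o4: d²=377 > ρ²=41 → inactive
F = F_att + ΣF_rep = (-5.4232,-5.6476)
Δp = p'−p = (-0.2712,-0.2824); α = Δx/Fx = (-6779/25000) / (-6779/1250) = 1/20
check: Δy/Fy = (-14119/50000) / (-14119/2500) = 1/20 ✓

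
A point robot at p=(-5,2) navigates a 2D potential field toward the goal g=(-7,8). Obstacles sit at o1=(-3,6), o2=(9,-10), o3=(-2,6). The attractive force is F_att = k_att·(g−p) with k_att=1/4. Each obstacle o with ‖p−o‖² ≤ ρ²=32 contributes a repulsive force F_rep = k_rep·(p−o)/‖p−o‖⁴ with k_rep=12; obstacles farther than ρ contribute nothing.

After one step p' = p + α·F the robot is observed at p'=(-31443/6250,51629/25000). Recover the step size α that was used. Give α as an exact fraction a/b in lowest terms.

F_att = 1/4·(g−p) = 1/4·(-2,6) = (-0.5000,1.5000)
o1: d²=20 ≤ ρ²=32; F_rep = 12·(-2,-4)/20² = (-0.0600,-0.1200)
o2: d²=340 > ρ²=32 → inactive
o3: d²=25 ≤ ρ²=32; F_rep = 12·(-3,-4)/25² = (-0.0576,-0.0768)
F = F_att + ΣF_rep = (-0.6176,1.3032)
Δp = p'−p = (-0.0309,0.0652); α = Δx/Fx = (-193/6250) / (-386/625) = 1/20
check: Δy/Fy = (1629/25000) / (1629/1250) = 1/20 ✓

α = 1/20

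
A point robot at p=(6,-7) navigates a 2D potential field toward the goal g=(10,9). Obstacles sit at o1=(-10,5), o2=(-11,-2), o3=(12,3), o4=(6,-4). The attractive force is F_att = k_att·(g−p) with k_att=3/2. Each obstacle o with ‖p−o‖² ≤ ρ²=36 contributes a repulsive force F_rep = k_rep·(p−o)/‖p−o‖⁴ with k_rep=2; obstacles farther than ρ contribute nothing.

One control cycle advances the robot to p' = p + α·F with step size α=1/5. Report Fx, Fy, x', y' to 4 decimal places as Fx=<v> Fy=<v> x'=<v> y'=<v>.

F_att = 3/2·(g−p) = 3/2·(4,16) = (6.0000,24.0000)
o1: d²=400 > ρ²=36 → inactive
o2: d²=314 > ρ²=36 → inactive
o3: d²=136 > ρ²=36 → inactive
o4: d²=9 ≤ ρ²=36; F_rep = 2·(0,-3)/9² = (0.0000,-0.0741)
F = F_att + ΣF_rep = (6.0000,23.9259)
p' = p + 1/5·F = (7.2000,-2.2148)

Fx=6.0000 Fy=23.9259 x'=7.2000 y'=-2.2148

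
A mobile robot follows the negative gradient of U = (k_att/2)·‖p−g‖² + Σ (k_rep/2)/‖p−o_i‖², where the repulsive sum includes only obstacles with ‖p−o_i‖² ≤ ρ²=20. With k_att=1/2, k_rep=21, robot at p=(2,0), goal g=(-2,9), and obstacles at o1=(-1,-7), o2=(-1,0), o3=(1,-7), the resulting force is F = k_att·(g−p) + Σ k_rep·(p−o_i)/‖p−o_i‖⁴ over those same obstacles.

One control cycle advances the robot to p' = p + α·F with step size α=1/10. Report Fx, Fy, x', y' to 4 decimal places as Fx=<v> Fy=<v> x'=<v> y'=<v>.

Fx=-1.2222 Fy=4.5000 x'=1.8778 y'=0.4500

F_att = 1/2·(g−p) = 1/2·(-4,9) = (-2.0000,4.5000)
o1: d²=58 > ρ²=20 → inactive
o2: d²=9 ≤ ρ²=20; F_rep = 21·(3,0)/9² = (0.7778,0.0000)
o3: d²=50 > ρ²=20 → inactive
F = F_att + ΣF_rep = (-1.2222,4.5000)
p' = p + 1/10·F = (1.8778,0.4500)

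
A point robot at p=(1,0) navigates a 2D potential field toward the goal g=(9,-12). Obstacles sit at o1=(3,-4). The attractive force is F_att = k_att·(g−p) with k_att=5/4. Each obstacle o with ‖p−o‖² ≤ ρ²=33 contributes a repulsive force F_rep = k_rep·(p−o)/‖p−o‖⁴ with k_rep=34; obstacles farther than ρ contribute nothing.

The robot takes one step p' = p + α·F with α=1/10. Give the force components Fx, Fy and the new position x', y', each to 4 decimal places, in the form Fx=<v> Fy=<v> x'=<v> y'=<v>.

F_att = 5/4·(g−p) = 5/4·(8,-12) = (10.0000,-15.0000)
o1: d²=20 ≤ ρ²=33; F_rep = 34·(-2,4)/20² = (-0.1700,0.3400)
F = F_att + ΣF_rep = (9.8300,-14.6600)
p' = p + 1/10·F = (1.9830,-1.4660)

Fx=9.8300 Fy=-14.6600 x'=1.9830 y'=-1.4660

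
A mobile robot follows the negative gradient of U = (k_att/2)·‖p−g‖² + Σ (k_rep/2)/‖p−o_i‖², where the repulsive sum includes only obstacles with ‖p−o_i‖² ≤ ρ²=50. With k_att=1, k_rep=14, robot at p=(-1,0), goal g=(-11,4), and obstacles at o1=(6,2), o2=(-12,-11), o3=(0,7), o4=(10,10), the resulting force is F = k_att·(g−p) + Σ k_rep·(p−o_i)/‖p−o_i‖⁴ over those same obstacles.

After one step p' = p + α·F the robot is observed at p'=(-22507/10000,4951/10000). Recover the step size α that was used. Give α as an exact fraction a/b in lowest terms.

F_att = 1·(g−p) = 1·(-10,4) = (-10.0000,4.0000)
o1: d²=53 > ρ²=50 → inactive
o2: d²=242 > ρ²=50 → inactive
o3: d²=50 ≤ ρ²=50; F_rep = 14·(-1,-7)/50² = (-0.0056,-0.0392)
o4: d²=221 > ρ²=50 → inactive
F = F_att + ΣF_rep = (-10.0056,3.9608)
Δp = p'−p = (-1.2507,0.4951); α = Δx/Fx = (-12507/10000) / (-12507/1250) = 1/8
check: Δy/Fy = (4951/10000) / (4951/1250) = 1/8 ✓

α = 1/8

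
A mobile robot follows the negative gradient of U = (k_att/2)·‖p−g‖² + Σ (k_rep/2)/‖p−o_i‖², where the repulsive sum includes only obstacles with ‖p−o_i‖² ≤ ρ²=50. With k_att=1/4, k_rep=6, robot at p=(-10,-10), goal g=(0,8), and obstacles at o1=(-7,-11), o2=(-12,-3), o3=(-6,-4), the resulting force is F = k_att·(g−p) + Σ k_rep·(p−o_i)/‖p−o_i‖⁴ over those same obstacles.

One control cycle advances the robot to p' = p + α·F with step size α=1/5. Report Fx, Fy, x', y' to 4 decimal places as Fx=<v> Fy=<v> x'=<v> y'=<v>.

F_att = 1/4·(g−p) = 1/4·(10,18) = (2.5000,4.5000)
o1: d²=10 ≤ ρ²=50; F_rep = 6·(-3,1)/10² = (-0.1800,0.0600)
o2: d²=53 > ρ²=50 → inactive
o3: d²=52 > ρ²=50 → inactive
F = F_att + ΣF_rep = (2.3200,4.5600)
p' = p + 1/5·F = (-9.5360,-9.0880)

Fx=2.3200 Fy=4.5600 x'=-9.5360 y'=-9.0880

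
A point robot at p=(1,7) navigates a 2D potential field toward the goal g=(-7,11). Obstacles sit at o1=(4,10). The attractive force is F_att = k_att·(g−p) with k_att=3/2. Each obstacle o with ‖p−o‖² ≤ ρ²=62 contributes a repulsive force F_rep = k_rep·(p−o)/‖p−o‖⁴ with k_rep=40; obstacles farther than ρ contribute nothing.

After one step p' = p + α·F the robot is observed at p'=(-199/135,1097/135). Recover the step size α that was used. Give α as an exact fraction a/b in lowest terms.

α = 1/5

F_att = 3/2·(g−p) = 3/2·(-8,4) = (-12.0000,6.0000)
o1: d²=18 ≤ ρ²=62; F_rep = 40·(-3,-3)/18² = (-0.3704,-0.3704)
F = F_att + ΣF_rep = (-12.3704,5.6296)
Δp = p'−p = (-2.4741,1.1259); α = Δx/Fx = (-334/135) / (-334/27) = 1/5
check: Δy/Fy = (152/135) / (152/27) = 1/5 ✓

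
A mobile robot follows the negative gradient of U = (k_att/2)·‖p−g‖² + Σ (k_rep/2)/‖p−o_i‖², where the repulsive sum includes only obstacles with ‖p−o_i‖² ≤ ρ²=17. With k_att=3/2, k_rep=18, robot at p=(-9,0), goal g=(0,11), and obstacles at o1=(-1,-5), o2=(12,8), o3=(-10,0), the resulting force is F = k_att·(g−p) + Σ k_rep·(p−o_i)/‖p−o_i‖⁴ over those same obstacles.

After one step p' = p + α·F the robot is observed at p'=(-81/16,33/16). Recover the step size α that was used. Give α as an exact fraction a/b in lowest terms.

F_att = 3/2·(g−p) = 3/2·(9,11) = (13.5000,16.5000)
o1: d²=89 > ρ²=17 → inactive
o2: d²=505 > ρ²=17 → inactive
o3: d²=1 ≤ ρ²=17; F_rep = 18·(1,0)/1² = (18.0000,0.0000)
F = F_att + ΣF_rep = (31.5000,16.5000)
Δp = p'−p = (3.9375,2.0625); α = Δx/Fx = (63/16) / (63/2) = 1/8
check: Δy/Fy = (33/16) / (33/2) = 1/8 ✓

α = 1/8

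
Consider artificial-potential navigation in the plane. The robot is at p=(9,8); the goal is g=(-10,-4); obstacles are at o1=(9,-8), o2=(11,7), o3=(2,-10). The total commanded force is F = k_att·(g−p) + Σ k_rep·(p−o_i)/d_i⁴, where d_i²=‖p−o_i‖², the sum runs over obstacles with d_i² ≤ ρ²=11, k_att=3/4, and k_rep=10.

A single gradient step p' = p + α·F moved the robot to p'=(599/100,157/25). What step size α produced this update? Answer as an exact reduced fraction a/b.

α = 1/5

F_att = 3/4·(g−p) = 3/4·(-19,-12) = (-14.2500,-9.0000)
o1: d²=256 > ρ²=11 → inactive
o2: d²=5 ≤ ρ²=11; F_rep = 10·(-2,1)/5² = (-0.8000,0.4000)
o3: d²=373 > ρ²=11 → inactive
F = F_att + ΣF_rep = (-15.0500,-8.6000)
Δp = p'−p = (-3.0100,-1.7200); α = Δx/Fx = (-301/100) / (-301/20) = 1/5
check: Δy/Fy = (-43/25) / (-43/5) = 1/5 ✓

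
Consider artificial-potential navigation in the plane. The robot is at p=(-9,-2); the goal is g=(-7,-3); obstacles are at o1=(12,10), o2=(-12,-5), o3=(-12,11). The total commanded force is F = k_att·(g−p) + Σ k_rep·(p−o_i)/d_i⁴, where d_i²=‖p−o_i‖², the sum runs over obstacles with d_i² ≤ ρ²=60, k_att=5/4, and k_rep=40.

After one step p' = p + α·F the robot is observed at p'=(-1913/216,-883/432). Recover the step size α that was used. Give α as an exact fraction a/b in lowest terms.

F_att = 5/4·(g−p) = 5/4·(2,-1) = (2.5000,-1.2500)
o1: d²=585 > ρ²=60 → inactive
o2: d²=18 ≤ ρ²=60; F_rep = 40·(3,3)/18² = (0.3704,0.3704)
o3: d²=178 > ρ²=60 → inactive
F = F_att + ΣF_rep = (2.8704,-0.8796)
Δp = p'−p = (0.1435,-0.0440); α = Δx/Fx = (31/216) / (155/54) = 1/20
check: Δy/Fy = (-19/432) / (-95/108) = 1/20 ✓

α = 1/20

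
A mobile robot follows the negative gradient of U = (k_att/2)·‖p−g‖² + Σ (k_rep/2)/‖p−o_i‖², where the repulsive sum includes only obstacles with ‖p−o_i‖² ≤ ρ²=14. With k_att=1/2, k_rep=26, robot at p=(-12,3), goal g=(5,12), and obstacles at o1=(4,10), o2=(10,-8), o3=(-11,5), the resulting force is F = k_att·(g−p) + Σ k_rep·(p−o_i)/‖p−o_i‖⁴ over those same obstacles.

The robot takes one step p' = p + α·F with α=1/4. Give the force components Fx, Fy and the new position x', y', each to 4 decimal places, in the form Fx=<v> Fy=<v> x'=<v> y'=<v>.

Fx=7.4600 Fy=2.4200 x'=-10.1350 y'=3.6050

F_att = 1/2·(g−p) = 1/2·(17,9) = (8.5000,4.5000)
o1: d²=305 > ρ²=14 → inactive
o2: d²=605 > ρ²=14 → inactive
o3: d²=5 ≤ ρ²=14; F_rep = 26·(-1,-2)/5² = (-1.0400,-2.0800)
F = F_att + ΣF_rep = (7.4600,2.4200)
p' = p + 1/4·F = (-10.1350,3.6050)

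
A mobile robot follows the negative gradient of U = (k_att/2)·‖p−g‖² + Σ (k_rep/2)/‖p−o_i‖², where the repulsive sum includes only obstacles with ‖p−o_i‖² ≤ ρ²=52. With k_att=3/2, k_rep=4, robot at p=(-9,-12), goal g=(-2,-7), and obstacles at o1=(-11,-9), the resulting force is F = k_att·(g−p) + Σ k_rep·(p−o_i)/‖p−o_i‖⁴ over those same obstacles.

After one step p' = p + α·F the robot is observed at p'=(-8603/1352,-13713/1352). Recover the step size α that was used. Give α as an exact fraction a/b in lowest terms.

α = 1/4

F_att = 3/2·(g−p) = 3/2·(7,5) = (10.5000,7.5000)
o1: d²=13 ≤ ρ²=52; F_rep = 4·(2,-3)/13² = (0.0473,-0.0710)
F = F_att + ΣF_rep = (10.5473,7.4290)
Δp = p'−p = (2.6368,1.8572); α = Δx/Fx = (3565/1352) / (3565/338) = 1/4
check: Δy/Fy = (2511/1352) / (2511/338) = 1/4 ✓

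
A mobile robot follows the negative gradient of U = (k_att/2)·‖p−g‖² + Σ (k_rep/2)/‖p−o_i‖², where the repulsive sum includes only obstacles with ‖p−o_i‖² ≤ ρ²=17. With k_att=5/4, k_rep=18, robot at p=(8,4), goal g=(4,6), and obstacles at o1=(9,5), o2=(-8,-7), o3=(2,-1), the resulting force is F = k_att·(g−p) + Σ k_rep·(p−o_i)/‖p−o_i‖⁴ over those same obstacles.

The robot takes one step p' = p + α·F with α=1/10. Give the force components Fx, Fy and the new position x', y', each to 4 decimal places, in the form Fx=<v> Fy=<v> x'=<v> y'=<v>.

F_att = 5/4·(g−p) = 5/4·(-4,2) = (-5.0000,2.5000)
o1: d²=2 ≤ ρ²=17; F_rep = 18·(-1,-1)/2² = (-4.5000,-4.5000)
o2: d²=377 > ρ²=17 → inactive
o3: d²=61 > ρ²=17 → inactive
F = F_att + ΣF_rep = (-9.5000,-2.0000)
p' = p + 1/10·F = (7.0500,3.8000)

Fx=-9.5000 Fy=-2.0000 x'=7.0500 y'=3.8000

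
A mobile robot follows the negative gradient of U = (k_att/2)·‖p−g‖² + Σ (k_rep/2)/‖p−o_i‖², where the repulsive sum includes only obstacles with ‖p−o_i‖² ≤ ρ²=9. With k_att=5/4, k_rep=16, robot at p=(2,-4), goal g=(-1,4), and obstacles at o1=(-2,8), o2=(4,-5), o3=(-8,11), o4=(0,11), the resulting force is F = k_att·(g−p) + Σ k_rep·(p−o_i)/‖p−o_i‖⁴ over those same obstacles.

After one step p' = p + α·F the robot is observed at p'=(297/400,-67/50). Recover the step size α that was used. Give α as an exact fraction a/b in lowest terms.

α = 1/4

F_att = 5/4·(g−p) = 5/4·(-3,8) = (-3.7500,10.0000)
o1: d²=160 > ρ²=9 → inactive
o2: d²=5 ≤ ρ²=9; F_rep = 16·(-2,1)/5² = (-1.2800,0.6400)
o3: d²=325 > ρ²=9 → inactive
o4: d²=229 > ρ²=9 → inactive
F = F_att + ΣF_rep = (-5.0300,10.6400)
Δp = p'−p = (-1.2575,2.6600); α = Δx/Fx = (-503/400) / (-503/100) = 1/4
check: Δy/Fy = (133/50) / (266/25) = 1/4 ✓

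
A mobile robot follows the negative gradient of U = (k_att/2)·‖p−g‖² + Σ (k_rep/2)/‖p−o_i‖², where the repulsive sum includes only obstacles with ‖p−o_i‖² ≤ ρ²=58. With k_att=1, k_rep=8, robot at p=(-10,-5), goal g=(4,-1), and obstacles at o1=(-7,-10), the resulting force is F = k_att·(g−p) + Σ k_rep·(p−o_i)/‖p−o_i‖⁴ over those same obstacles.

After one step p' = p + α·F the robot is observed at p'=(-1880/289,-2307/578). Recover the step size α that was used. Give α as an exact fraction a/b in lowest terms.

F_att = 1·(g−p) = 1·(14,4) = (14.0000,4.0000)
o1: d²=34 ≤ ρ²=58; F_rep = 8·(-3,5)/34² = (-0.0208,0.0346)
F = F_att + ΣF_rep = (13.9792,4.0346)
Δp = p'−p = (3.4948,1.0087); α = Δx/Fx = (1010/289) / (4040/289) = 1/4
check: Δy/Fy = (583/578) / (1166/289) = 1/4 ✓

α = 1/4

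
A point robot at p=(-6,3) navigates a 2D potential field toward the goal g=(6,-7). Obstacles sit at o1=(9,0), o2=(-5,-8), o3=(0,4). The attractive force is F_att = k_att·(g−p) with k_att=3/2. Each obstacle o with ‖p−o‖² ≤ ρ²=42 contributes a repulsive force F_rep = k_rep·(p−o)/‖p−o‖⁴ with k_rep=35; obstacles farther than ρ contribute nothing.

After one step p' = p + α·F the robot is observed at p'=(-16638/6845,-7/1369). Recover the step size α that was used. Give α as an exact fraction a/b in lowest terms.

F_att = 3/2·(g−p) = 3/2·(12,-10) = (18.0000,-15.0000)
o1: d²=234 > ρ²=42 → inactive
o2: d²=122 > ρ²=42 → inactive
o3: d²=37 ≤ ρ²=42; F_rep = 35·(-6,-1)/37² = (-0.1534,-0.0256)
F = F_att + ΣF_rep = (17.8466,-15.0256)
Δp = p'−p = (3.5693,-3.0051); α = Δx/Fx = (24432/6845) / (24432/1369) = 1/5
check: Δy/Fy = (-4114/1369) / (-20570/1369) = 1/5 ✓

α = 1/5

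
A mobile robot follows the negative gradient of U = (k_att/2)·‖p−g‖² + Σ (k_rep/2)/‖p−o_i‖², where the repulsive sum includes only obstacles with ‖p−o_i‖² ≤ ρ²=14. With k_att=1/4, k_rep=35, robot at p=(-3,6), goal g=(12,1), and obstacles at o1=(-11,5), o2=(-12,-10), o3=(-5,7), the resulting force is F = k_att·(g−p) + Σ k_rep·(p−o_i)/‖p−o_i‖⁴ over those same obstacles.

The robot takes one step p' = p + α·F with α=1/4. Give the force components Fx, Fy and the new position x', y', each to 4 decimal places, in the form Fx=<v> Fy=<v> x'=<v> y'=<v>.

Fx=6.5500 Fy=-2.6500 x'=-1.3625 y'=5.3375

F_att = 1/4·(g−p) = 1/4·(15,-5) = (3.7500,-1.2500)
o1: d²=65 > ρ²=14 → inactive
o2: d²=337 > ρ²=14 → inactive
o3: d²=5 ≤ ρ²=14; F_rep = 35·(2,-1)/5² = (2.8000,-1.4000)
F = F_att + ΣF_rep = (6.5500,-2.6500)
p' = p + 1/4·F = (-1.3625,5.3375)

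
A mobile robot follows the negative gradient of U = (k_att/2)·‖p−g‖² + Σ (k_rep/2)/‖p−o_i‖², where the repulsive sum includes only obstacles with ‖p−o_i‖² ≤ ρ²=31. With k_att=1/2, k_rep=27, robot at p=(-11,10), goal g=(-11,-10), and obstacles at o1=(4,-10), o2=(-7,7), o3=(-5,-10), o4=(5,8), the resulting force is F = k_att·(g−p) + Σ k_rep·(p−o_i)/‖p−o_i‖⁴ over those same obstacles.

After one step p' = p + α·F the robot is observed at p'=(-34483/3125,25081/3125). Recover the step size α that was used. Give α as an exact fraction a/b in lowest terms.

F_att = 1/2·(g−p) = 1/2·(0,-20) = (0.0000,-10.0000)
o1: d²=625 > ρ²=31 → inactive
o2: d²=25 ≤ ρ²=31; F_rep = 27·(-4,3)/25² = (-0.1728,0.1296)
o3: d²=436 > ρ²=31 → inactive
o4: d²=260 > ρ²=31 → inactive
F = F_att + ΣF_rep = (-0.1728,-9.8704)
Δp = p'−p = (-0.0346,-1.9741); α = Δx/Fx = (-108/3125) / (-108/625) = 1/5
check: Δy/Fy = (-6169/3125) / (-6169/625) = 1/5 ✓

α = 1/5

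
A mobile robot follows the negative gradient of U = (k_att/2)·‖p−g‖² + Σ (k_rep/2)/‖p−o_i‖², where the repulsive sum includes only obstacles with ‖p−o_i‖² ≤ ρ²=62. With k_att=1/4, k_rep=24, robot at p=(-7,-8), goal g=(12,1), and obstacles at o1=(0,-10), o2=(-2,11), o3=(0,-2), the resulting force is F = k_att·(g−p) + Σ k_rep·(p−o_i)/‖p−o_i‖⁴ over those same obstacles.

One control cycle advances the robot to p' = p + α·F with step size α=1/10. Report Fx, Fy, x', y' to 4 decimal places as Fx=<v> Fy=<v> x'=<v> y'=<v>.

F_att = 1/4·(g−p) = 1/4·(19,9) = (4.7500,2.2500)
o1: d²=53 ≤ ρ²=62; F_rep = 24·(-7,2)/53² = (-0.0598,0.0171)
o2: d²=386 > ρ²=62 → inactive
o3: d²=85 > ρ²=62 → inactive
F = F_att + ΣF_rep = (4.6902,2.2671)
p' = p + 1/10·F = (-6.5310,-7.7733)

Fx=4.6902 Fy=2.2671 x'=-6.5310 y'=-7.7733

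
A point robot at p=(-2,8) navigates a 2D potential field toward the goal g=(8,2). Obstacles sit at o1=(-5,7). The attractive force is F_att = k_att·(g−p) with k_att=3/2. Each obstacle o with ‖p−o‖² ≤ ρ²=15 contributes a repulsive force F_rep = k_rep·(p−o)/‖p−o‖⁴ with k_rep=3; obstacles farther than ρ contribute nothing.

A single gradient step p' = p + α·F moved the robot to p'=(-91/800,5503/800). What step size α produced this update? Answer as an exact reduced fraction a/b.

F_att = 3/2·(g−p) = 3/2·(10,-6) = (15.0000,-9.0000)
o1: d²=10 ≤ ρ²=15; F_rep = 3·(3,1)/10² = (0.0900,0.0300)
F = F_att + ΣF_rep = (15.0900,-8.9700)
Δp = p'−p = (1.8862,-1.1213); α = Δx/Fx = (1509/800) / (1509/100) = 1/8
check: Δy/Fy = (-897/800) / (-897/100) = 1/8 ✓

α = 1/8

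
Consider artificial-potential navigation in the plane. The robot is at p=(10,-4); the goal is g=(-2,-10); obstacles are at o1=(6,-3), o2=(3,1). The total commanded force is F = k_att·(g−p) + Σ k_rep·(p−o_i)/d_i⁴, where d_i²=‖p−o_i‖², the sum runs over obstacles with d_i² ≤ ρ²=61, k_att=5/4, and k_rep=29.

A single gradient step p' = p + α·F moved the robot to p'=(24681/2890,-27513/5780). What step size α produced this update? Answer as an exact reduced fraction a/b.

α = 1/10

F_att = 5/4·(g−p) = 5/4·(-12,-6) = (-15.0000,-7.5000)
o1: d²=17 ≤ ρ²=61; F_rep = 29·(4,-1)/17² = (0.4014,-0.1003)
o2: d²=74 > ρ²=61 → inactive
F = F_att + ΣF_rep = (-14.5986,-7.6003)
Δp = p'−p = (-1.4599,-0.7600); α = Δx/Fx = (-4219/2890) / (-4219/289) = 1/10
check: Δy/Fy = (-4393/5780) / (-4393/578) = 1/10 ✓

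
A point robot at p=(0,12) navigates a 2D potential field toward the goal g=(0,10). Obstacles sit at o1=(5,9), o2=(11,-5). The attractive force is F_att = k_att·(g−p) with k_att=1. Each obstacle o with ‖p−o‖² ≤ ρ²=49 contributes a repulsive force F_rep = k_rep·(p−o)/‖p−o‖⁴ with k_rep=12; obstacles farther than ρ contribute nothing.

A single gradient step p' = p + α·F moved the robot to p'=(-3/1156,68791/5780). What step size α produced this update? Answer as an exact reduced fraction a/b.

F_att = 1·(g−p) = 1·(0,-2) = (0.0000,-2.0000)
o1: d²=34 ≤ ρ²=49; F_rep = 12·(-5,3)/34² = (-0.0519,0.0311)
o2: d²=410 > ρ²=49 → inactive
F = F_att + ΣF_rep = (-0.0519,-1.9689)
Δp = p'−p = (-0.0026,-0.0984); α = Δx/Fx = (-3/1156) / (-15/289) = 1/20
check: Δy/Fy = (-569/5780) / (-569/289) = 1/20 ✓

α = 1/20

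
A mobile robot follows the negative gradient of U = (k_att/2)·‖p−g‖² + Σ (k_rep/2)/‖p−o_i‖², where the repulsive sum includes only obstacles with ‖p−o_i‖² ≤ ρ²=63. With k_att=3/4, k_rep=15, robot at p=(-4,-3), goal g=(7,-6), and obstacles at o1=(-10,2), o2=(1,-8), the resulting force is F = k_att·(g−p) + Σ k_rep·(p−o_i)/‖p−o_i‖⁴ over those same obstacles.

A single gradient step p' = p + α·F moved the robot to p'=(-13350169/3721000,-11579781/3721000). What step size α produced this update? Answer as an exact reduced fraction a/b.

F_att = 3/4·(g−p) = 3/4·(11,-3) = (8.2500,-2.2500)
o1: d²=61 ≤ ρ²=63; F_rep = 15·(6,-5)/61² = (0.0242,-0.0202)
o2: d²=50 ≤ ρ²=63; F_rep = 15·(-5,5)/50² = (-0.0300,0.0300)
F = F_att + ΣF_rep = (8.2442,-2.2402)
Δp = p'−p = (0.4122,-0.1120); α = Δx/Fx = (1533831/3721000) / (1533831/186050) = 1/20
check: Δy/Fy = (-416781/3721000) / (-416781/186050) = 1/20 ✓

α = 1/20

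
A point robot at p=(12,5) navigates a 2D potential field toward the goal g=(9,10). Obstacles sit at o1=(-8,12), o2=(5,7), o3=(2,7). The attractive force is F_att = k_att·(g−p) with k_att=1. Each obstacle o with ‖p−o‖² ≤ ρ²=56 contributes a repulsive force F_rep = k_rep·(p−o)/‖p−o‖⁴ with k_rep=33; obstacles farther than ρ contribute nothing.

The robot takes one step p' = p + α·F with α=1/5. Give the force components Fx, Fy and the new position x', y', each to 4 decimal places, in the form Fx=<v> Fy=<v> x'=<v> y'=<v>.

F_att = 1·(g−p) = 1·(-3,5) = (-3.0000,5.0000)
o1: d²=449 > ρ²=56 → inactive
o2: d²=53 ≤ ρ²=56; F_rep = 33·(7,-2)/53² = (0.0822,-0.0235)
o3: d²=104 > ρ²=56 → inactive
F = F_att + ΣF_rep = (-2.9178,4.9765)
p' = p + 1/5·F = (11.4164,5.9953)

Fx=-2.9178 Fy=4.9765 x'=11.4164 y'=5.9953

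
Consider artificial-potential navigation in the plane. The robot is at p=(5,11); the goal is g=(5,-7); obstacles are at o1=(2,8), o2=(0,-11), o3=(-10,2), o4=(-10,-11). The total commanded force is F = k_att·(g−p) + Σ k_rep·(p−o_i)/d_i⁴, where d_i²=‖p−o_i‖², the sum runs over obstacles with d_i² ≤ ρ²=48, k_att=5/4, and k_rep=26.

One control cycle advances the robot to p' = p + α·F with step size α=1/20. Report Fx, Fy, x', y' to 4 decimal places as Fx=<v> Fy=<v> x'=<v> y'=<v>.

Fx=0.2407 Fy=-22.2593 x'=5.0120 y'=9.8870

F_att = 5/4·(g−p) = 5/4·(0,-18) = (0.0000,-22.5000)
o1: d²=18 ≤ ρ²=48; F_rep = 26·(3,3)/18² = (0.2407,0.2407)
o2: d²=509 > ρ²=48 → inactive
o3: d²=306 > ρ²=48 → inactive
o4: d²=709 > ρ²=48 → inactive
F = F_att + ΣF_rep = (0.2407,-22.2593)
p' = p + 1/20·F = (5.0120,9.8870)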